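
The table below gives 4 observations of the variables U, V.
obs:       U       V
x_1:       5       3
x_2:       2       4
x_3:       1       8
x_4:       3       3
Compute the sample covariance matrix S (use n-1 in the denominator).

Step 1 — column means:
  mean(U) = (5 + 2 + 1 + 3) / 4 = 11/4 = 2.75
  mean(V) = (3 + 4 + 8 + 3) / 4 = 18/4 = 4.5

Step 2 — sample covariance S[i,j] = (1/(n-1)) · Σ_k (x_{k,i} - mean_i) · (x_{k,j} - mean_j), with n-1 = 3.
  S[U,U] = ((2.25)·(2.25) + (-0.75)·(-0.75) + (-1.75)·(-1.75) + (0.25)·(0.25)) / 3 = 8.75/3 = 2.9167
  S[U,V] = ((2.25)·(-1.5) + (-0.75)·(-0.5) + (-1.75)·(3.5) + (0.25)·(-1.5)) / 3 = -9.5/3 = -3.1667
  S[V,V] = ((-1.5)·(-1.5) + (-0.5)·(-0.5) + (3.5)·(3.5) + (-1.5)·(-1.5)) / 3 = 17/3 = 5.6667

S is symmetric (S[j,i] = S[i,j]). Assembling:

S = [[2.9167, -3.1667],
 [-3.1667, 5.6667]]


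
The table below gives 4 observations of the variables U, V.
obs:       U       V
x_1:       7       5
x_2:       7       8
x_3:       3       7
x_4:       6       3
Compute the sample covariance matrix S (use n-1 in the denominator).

Step 1 — column means:
  mean(U) = (7 + 7 + 3 + 6) / 4 = 23/4 = 5.75
  mean(V) = (5 + 8 + 7 + 3) / 4 = 23/4 = 5.75

Step 2 — sample covariance S[i,j] = (1/(n-1)) · Σ_k (x_{k,i} - mean_i) · (x_{k,j} - mean_j), with n-1 = 3.
  S[U,U] = ((1.25)·(1.25) + (1.25)·(1.25) + (-2.75)·(-2.75) + (0.25)·(0.25)) / 3 = 10.75/3 = 3.5833
  S[U,V] = ((1.25)·(-0.75) + (1.25)·(2.25) + (-2.75)·(1.25) + (0.25)·(-2.75)) / 3 = -2.25/3 = -0.75
  S[V,V] = ((-0.75)·(-0.75) + (2.25)·(2.25) + (1.25)·(1.25) + (-2.75)·(-2.75)) / 3 = 14.75/3 = 4.9167

S is symmetric (S[j,i] = S[i,j]). Assembling:

S = [[3.5833, -0.75],
 [-0.75, 4.9167]]


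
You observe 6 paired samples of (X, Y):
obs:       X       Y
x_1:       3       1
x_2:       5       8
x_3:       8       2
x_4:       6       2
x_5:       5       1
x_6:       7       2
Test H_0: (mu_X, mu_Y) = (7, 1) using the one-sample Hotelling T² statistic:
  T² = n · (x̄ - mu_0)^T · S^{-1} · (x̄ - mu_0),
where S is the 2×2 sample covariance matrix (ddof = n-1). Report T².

Step 1 — sample mean vector:
  mean(X) = (3 + 5 + 8 + 6 + 5 + 7) / 6 = 34/6 = 5.6667
  mean(Y) = (1 + 8 + 2 + 2 + 1 + 2) / 6 = 16/6 = 2.6667
  x̄ = (5.6667, 2.6667),  deviation x̄ - mu_0 = (5.6667, 2.6667) - (7, 1) = (-1.3333, 1.6667).

Step 2 — sample covariance matrix, S[i,j] = (1/(n-1)) · Σ_k (x_{k,i} - mean_i) · (x_{k,j} - mean_j), divisor n-1 = 5:
  S[X,X] = ((-2.6667)·(-2.6667) + (-0.6667)·(-0.6667) + (2.3333)·(2.3333) + (0.3333)·(0.3333) + (-0.6667)·(-0.6667) + (1.3333)·(1.3333)) / 5 = 15.3333/5 = 3.0667
  S[X,Y] = ((-2.6667)·(-1.6667) + (-0.6667)·(5.3333) + (2.3333)·(-0.6667) + (0.3333)·(-0.6667) + (-0.6667)·(-1.6667) + (1.3333)·(-0.6667)) / 5 = -0.6667/5 = -0.1333
  S[Y,Y] = ((-1.6667)·(-1.6667) + (5.3333)·(5.3333) + (-0.6667)·(-0.6667) + (-0.6667)·(-0.6667) + (-1.6667)·(-1.6667) + (-0.6667)·(-0.6667)) / 5 = 35.3333/5 = 7.0667
  S = [[3.0667, -0.1333],
 [-0.1333, 7.0667]].

Step 3 — invert S. det(S) = 3.0667·7.0667 - (-0.1333)² = 21.6533.
  S^{-1} = (1/det) · [[d, -b], [-b, a]] = [[0.3264, 0.0062],
 [0.0062, 0.1416]].

Step 4 — quadratic form (x̄ - mu_0)^T · S^{-1} · (x̄ - mu_0):
  S^{-1} · (x̄ - mu_0) = (-0.4249, 0.2278),
  (x̄ - mu_0)^T · [...] = (-1.3333)·(-0.4249) + (1.6667)·(0.2278) = 0.9462.

Step 5 — scale by n: T² = 6 · 0.9462 = 5.6773.

T² ≈ 5.6773


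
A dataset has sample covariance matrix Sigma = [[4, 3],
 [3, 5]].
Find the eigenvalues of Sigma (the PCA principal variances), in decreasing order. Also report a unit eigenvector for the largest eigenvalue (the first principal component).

Step 1 — characteristic polynomial of 2×2 Sigma:
  det(Sigma - λI) = λ² - trace · λ + det = 0.
  trace = 4 + 5 = 9, det = 4·5 - (3)² = 11.
Step 2 — discriminant:
  Δ = trace² - 4·det = 81 - 44 = 37.
Step 3 — eigenvalues:
  λ = (trace ± √Δ)/2 = (9 ± 6.0828)/2,
  λ_1 = 7.5414,  λ_2 = 1.4586.

Step 4 — unit eigenvector for λ_1: solve (Sigma - λ_1 I)v = 0. First row:
  (4 - 7.5414)·v_x + (3)·v_y = 0, i.e. (-3.5414)·v_x + (3)·v_y = 0,
  so v ∝ (b, λ_1 - a) = (3, 3.5414) = u.
  ||u|| = √((3)² + (3.5414)²) = √(21.5414) ≈ 4.6413,
  v_1 = u/||u|| ≈ (0.6464, 0.763) (||v_1|| = 1).

λ_1 = 7.5414,  λ_2 = 1.4586;  v_1 ≈ (0.6464, 0.763)


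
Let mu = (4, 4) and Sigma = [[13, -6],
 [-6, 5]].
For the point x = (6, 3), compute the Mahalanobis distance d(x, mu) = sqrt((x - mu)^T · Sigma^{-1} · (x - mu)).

Step 1 — centre the observation: (x - mu) = (2, -1).

Step 2 — invert Sigma. det(Sigma) = 13·5 - (-6)² = 29.
  Sigma^{-1} = (1/det) · [[d, -b], [-b, a]] = [[0.1724, 0.2069],
 [0.2069, 0.4483]].

Step 3 — form the quadratic (x - mu)^T · Sigma^{-1} · (x - mu):
  Sigma^{-1} · (x - mu) = (0.1379, -0.0345).
  (x - mu)^T · [Sigma^{-1} · (x - mu)] = (2)·(0.1379) + (-1)·(-0.0345) = 0.3103.

Step 4 — take square root: d = √(0.3103) ≈ 0.5571.

d(x, mu) = √(0.3103) ≈ 0.5571


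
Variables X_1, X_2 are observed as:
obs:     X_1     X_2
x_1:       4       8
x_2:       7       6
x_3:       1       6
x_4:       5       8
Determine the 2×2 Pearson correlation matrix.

Step 1 — column means:
  mean(X_1) = (4 + 7 + 1 + 5) / 4 = 17/4 = 4.25
  mean(X_2) = (8 + 6 + 6 + 8) / 4 = 28/4 = 7

Step 2 — sample variances and covariances s[i,j] = (1/(n-1)) · Σ_k (x_{k,i} - mean_i) · (x_{k,j} - mean_j), with n-1 = 3:
  s[X_1,X_1] = ((-0.25)·(-0.25) + (2.75)·(2.75) + (-3.25)·(-3.25) + (0.75)·(0.75)) / 3 = 18.75/3 = 6.25
  s[X_1,X_2] = ((-0.25)·(1) + (2.75)·(-1) + (-3.25)·(-1) + (0.75)·(1)) / 3 = 1/3 = 0.3333
  s[X_2,X_2] = ((1)·(1) + (-1)·(-1) + (-1)·(-1) + (1)·(1)) / 3 = 4/3 = 1.3333
  Sample standard deviations s_i = √(s[i,i]):
  s(X_1) = √(6.25) = 2.5
  s(X_2) = √(1.3333) = 1.1547

Step 3 — r_{ij} = s_{ij} / (s_i · s_j):
  r[X_1,X_1] = 1 (diagonal).
  r[X_1,X_2] = 0.3333 / (2.5 · 1.1547) = 0.3333 / 2.8868 = 0.1155
  r[X_2,X_2] = 1 (diagonal).

R is symmetric with unit diagonal. Assembling:

R = [[1, 0.1155],
 [0.1155, 1]]


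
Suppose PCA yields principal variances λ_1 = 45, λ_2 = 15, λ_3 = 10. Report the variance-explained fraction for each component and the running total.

Step 1 — total variance = trace(Sigma) = Σ λ_i = 45 + 15 + 10 = 70.

Step 2 — fraction explained by component i = λ_i / Σ λ:
  PC1: 45/70 = 0.6429
  PC2: 15/70 = 0.2143
  PC3: 10/70 = 0.1429

Step 3 — cumulative fraction after k components = (λ_1 + ... + λ_k) / Σ λ:
  k = 1: 45/70 = 0.6429
  k = 2: (45 + 15)/70 = 60/70 = 0.8571
  k = 3: (45 + 15 + 10)/70 = 70/70 = 1

Summary (fraction, with percent):

explained: PC1 0.6429 (64.29%), PC2 0.2143 (21.43%), PC3 0.1429 (14.29%);  cumulative: 0.6429, 0.8571, 1


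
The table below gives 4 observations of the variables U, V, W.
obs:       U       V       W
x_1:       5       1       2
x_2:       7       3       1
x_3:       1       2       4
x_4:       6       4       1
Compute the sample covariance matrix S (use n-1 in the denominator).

Step 1 — column means:
  mean(U) = (5 + 7 + 1 + 6) / 4 = 19/4 = 4.75
  mean(V) = (1 + 3 + 2 + 4) / 4 = 10/4 = 2.5
  mean(W) = (2 + 1 + 4 + 1) / 4 = 8/4 = 2

Step 2 — sample covariance S[i,j] = (1/(n-1)) · Σ_k (x_{k,i} - mean_i) · (x_{k,j} - mean_j), with n-1 = 3.
  S[U,U] = ((0.25)·(0.25) + (2.25)·(2.25) + (-3.75)·(-3.75) + (1.25)·(1.25)) / 3 = 20.75/3 = 6.9167
  S[U,V] = ((0.25)·(-1.5) + (2.25)·(0.5) + (-3.75)·(-0.5) + (1.25)·(1.5)) / 3 = 4.5/3 = 1.5
  S[U,W] = ((0.25)·(0) + (2.25)·(-1) + (-3.75)·(2) + (1.25)·(-1)) / 3 = -11/3 = -3.6667
  S[V,V] = ((-1.5)·(-1.5) + (0.5)·(0.5) + (-0.5)·(-0.5) + (1.5)·(1.5)) / 3 = 5/3 = 1.6667
  S[V,W] = ((-1.5)·(0) + (0.5)·(-1) + (-0.5)·(2) + (1.5)·(-1)) / 3 = -3/3 = -1
  S[W,W] = ((0)·(0) + (-1)·(-1) + (2)·(2) + (-1)·(-1)) / 3 = 6/3 = 2

S is symmetric (S[j,i] = S[i,j]). Assembling:

S = [[6.9167, 1.5, -3.6667],
 [1.5, 1.6667, -1],
 [-3.6667, -1, 2]]


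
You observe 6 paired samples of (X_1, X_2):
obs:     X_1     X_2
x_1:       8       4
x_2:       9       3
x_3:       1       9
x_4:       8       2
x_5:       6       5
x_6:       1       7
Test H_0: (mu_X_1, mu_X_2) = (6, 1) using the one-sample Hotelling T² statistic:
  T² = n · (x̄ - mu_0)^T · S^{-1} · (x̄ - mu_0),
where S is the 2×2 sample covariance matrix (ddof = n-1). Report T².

Step 1 — sample mean vector:
  mean(X_1) = (8 + 9 + 1 + 8 + 6 + 1) / 6 = 33/6 = 5.5
  mean(X_2) = (4 + 3 + 9 + 2 + 5 + 7) / 6 = 30/6 = 5
  x̄ = (5.5, 5),  deviation x̄ - mu_0 = (5.5, 5) - (6, 1) = (-0.5, 4).

Step 2 — sample covariance matrix, S[i,j] = (1/(n-1)) · Σ_k (x_{k,i} - mean_i) · (x_{k,j} - mean_j), divisor n-1 = 5:
  S[X_1,X_1] = ((2.5)·(2.5) + (3.5)·(3.5) + (-4.5)·(-4.5) + (2.5)·(2.5) + (0.5)·(0.5) + (-4.5)·(-4.5)) / 5 = 65.5/5 = 13.1
  S[X_1,X_2] = ((2.5)·(-1) + (3.5)·(-2) + (-4.5)·(4) + (2.5)·(-3) + (0.5)·(0) + (-4.5)·(2)) / 5 = -44/5 = -8.8
  S[X_2,X_2] = ((-1)·(-1) + (-2)·(-2) + (4)·(4) + (-3)·(-3) + (0)·(0) + (2)·(2)) / 5 = 34/5 = 6.8
  S = [[13.1, -8.8],
 [-8.8, 6.8]].

Step 3 — invert S. det(S) = 13.1·6.8 - (-8.8)² = 11.64.
  S^{-1} = (1/det) · [[d, -b], [-b, a]] = [[0.5842, 0.756],
 [0.756, 1.1254]].

Step 4 — quadratic form (x̄ - mu_0)^T · S^{-1} · (x̄ - mu_0):
  S^{-1} · (x̄ - mu_0) = (2.732, 4.1237),
  (x̄ - mu_0)^T · [...] = (-0.5)·(2.732) + (4)·(4.1237) = 15.1289.

Step 5 — scale by n: T² = 6 · 15.1289 = 90.7732.

T² ≈ 90.7732


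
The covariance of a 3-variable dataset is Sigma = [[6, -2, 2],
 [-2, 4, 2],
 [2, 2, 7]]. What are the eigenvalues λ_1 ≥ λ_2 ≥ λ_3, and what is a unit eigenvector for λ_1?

Step 1 — characteristic polynomial p(λ) = det(λI - Sigma) = λ³ - tr·λ² + c_1·λ - det, where tr = trace, c_1 = sum of the principal 2×2 minors, det = det(Sigma):
  tr = 6 + 4 + 7 = 17,
  c_1 = (6·4 - (-2)²) + (6·7 - (2)²) + (4·7 - (2)²) = 20 + 38 + 24 = 82,
  det = 6·(4·7 - (2)²) - (-2)·((-2)·7 - (2)·(2)) + (2)·((-2)·(2) - 4·(2)) = 6·(24) - (-2)·(-18) + (2)·(-12) = 84.
  So p(λ) = λ³ - 17λ² + 82λ - 84.
Step 2 — look for an integer root (rational root theorem: any rational root is an integer divisor of 84). Testing λ = 7:
  p(7) = 343 - 833 + 574 - 84 = 0  ✓
  Dividing out (λ - 7): p(λ) = (λ - 7)(λ² - 10λ + 12).
Step 3 — remaining eigenvalues from the quadratic λ² - 10λ + 12 = 0:
  Δ = 10² - 4·12 = 100 - 48 = 52,  λ = (10 ± √52)/2 = (10 ± 7.2111)/2 ≈ 8.6056 or 1.3944.
  Sorted: λ_1 = 8.6056,  λ_2 = 7,  λ_3 = 1.3944  (check: sum = 17 = tr ✓).

Step 4 — unit eigenvector for λ_1 ≈ 8.6056: v spans the null space of (Sigma - λ_1 I), whose rows are
  r_1 = (-2.6056, -2, 2),  r_2 = (-2, -4.6056, 2),  r_3 = (2, 2, -1.6056).
  v is orthogonal to every row, so take v ∝ r_1 × r_2 = ((-2)·(2) - (2)·(-4.6056), (2)·(-2) - (-2.6056)·(2), (-2.6056)·(-4.6056) - (-2)·(-2)) ≈ (5.2111, 1.2111, 8).
  Let u = (5.2111, 1.2111, 8).
  ||u|| = √((5.2111)² + (1.2111)² + (8)²) = √(92.6224) ≈ 9.6241,  v_1 = u/||u|| ≈ (0.5415, 0.1258, 0.8313) (||v_1|| = 1).

λ_1 = 8.6056,  λ_2 = 7,  λ_3 = 1.3944;  v_1 ≈ (0.5415, 0.1258, 0.8313)


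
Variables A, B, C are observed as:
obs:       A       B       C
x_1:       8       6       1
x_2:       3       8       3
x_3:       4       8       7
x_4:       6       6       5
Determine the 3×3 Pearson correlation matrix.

Step 1 — column means:
  mean(A) = (8 + 3 + 4 + 6) / 4 = 21/4 = 5.25
  mean(B) = (6 + 8 + 8 + 6) / 4 = 28/4 = 7
  mean(C) = (1 + 3 + 7 + 5) / 4 = 16/4 = 4

Step 2 — sample variances and covariances s[i,j] = (1/(n-1)) · Σ_k (x_{k,i} - mean_i) · (x_{k,j} - mean_j), with n-1 = 3:
  s[A,A] = ((2.75)·(2.75) + (-2.25)·(-2.25) + (-1.25)·(-1.25) + (0.75)·(0.75)) / 3 = 14.75/3 = 4.9167
  s[A,B] = ((2.75)·(-1) + (-2.25)·(1) + (-1.25)·(1) + (0.75)·(-1)) / 3 = -7/3 = -2.3333
  s[A,C] = ((2.75)·(-3) + (-2.25)·(-1) + (-1.25)·(3) + (0.75)·(1)) / 3 = -9/3 = -3
  s[B,B] = ((-1)·(-1) + (1)·(1) + (1)·(1) + (-1)·(-1)) / 3 = 4/3 = 1.3333
  s[B,C] = ((-1)·(-3) + (1)·(-1) + (1)·(3) + (-1)·(1)) / 3 = 4/3 = 1.3333
  s[C,C] = ((-3)·(-3) + (-1)·(-1) + (3)·(3) + (1)·(1)) / 3 = 20/3 = 6.6667
  Sample standard deviations s_i = √(s[i,i]):
  s(A) = √(4.9167) = 2.2174
  s(B) = √(1.3333) = 1.1547
  s(C) = √(6.6667) = 2.582

Step 3 — r_{ij} = s_{ij} / (s_i · s_j):
  r[A,A] = 1 (diagonal).
  r[A,B] = -2.3333 / (2.2174 · 1.1547) = -2.3333 / 2.5604 = -0.9113
  r[A,C] = -3 / (2.2174 · 2.582) = -3 / 5.7252 = -0.524
  r[B,B] = 1 (diagonal).
  r[B,C] = 1.3333 / (1.1547 · 2.582) = 1.3333 / 2.9814 = 0.4472
  r[C,C] = 1 (diagonal).

R is symmetric with unit diagonal. Assembling:

R = [[1, -0.9113, -0.524],
 [-0.9113, 1, 0.4472],
 [-0.524, 0.4472, 1]]


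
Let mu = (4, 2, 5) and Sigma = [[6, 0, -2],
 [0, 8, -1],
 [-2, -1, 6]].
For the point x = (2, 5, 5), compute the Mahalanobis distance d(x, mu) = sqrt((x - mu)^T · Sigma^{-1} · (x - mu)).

Step 1 — centre the observation: (x - mu) = (-2, 3, 0).

Step 2 — invert Sigma (cofactor / det for 3×3, or solve directly):
  Sigma^{-1} = [[0.188, 0.008, 0.064],
 [0.008, 0.128, 0.024],
 [0.064, 0.024, 0.192]].

Step 3 — form the quadratic (x - mu)^T · Sigma^{-1} · (x - mu):
  Sigma^{-1} · (x - mu) = (-0.352, 0.368, -0.056).
  (x - mu)^T · [Sigma^{-1} · (x - mu)] = (-2)·(-0.352) + (3)·(0.368) + (0)·(-0.056) = 1.808.

Step 4 — take square root: d = √(1.808) ≈ 1.3446.

d(x, mu) = √(1.808) ≈ 1.3446


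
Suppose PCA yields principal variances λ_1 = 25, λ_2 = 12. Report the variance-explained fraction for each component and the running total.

Step 1 — total variance = trace(Sigma) = Σ λ_i = 25 + 12 = 37.

Step 2 — fraction explained by component i = λ_i / Σ λ:
  PC1: 25/37 = 0.6757
  PC2: 12/37 = 0.3243

Step 3 — cumulative fraction after k components = (λ_1 + ... + λ_k) / Σ λ:
  k = 1: 25/37 = 0.6757
  k = 2: (25 + 12)/37 = 37/37 = 1

Summary (fraction, with percent):

explained: PC1 0.6757 (67.57%), PC2 0.3243 (32.43%);  cumulative: 0.6757, 1


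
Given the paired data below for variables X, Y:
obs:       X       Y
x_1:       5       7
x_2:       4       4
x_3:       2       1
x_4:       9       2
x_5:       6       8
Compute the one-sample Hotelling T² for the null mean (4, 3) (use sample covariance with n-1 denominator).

Step 1 — sample mean vector:
  mean(X) = (5 + 4 + 2 + 9 + 6) / 5 = 26/5 = 5.2
  mean(Y) = (7 + 4 + 1 + 2 + 8) / 5 = 22/5 = 4.4
  x̄ = (5.2, 4.4),  deviation x̄ - mu_0 = (5.2, 4.4) - (4, 3) = (1.2, 1.4).

Step 2 — sample covariance matrix, S[i,j] = (1/(n-1)) · Σ_k (x_{k,i} - mean_i) · (x_{k,j} - mean_j), divisor n-1 = 4:
  S[X,X] = ((-0.2)·(-0.2) + (-1.2)·(-1.2) + (-3.2)·(-3.2) + (3.8)·(3.8) + (0.8)·(0.8)) / 4 = 26.8/4 = 6.7
  S[X,Y] = ((-0.2)·(2.6) + (-1.2)·(-0.4) + (-3.2)·(-3.4) + (3.8)·(-2.4) + (0.8)·(3.6)) / 4 = 4.6/4 = 1.15
  S[Y,Y] = ((2.6)·(2.6) + (-0.4)·(-0.4) + (-3.4)·(-3.4) + (-2.4)·(-2.4) + (3.6)·(3.6)) / 4 = 37.2/4 = 9.3
  S = [[6.7, 1.15],
 [1.15, 9.3]].

Step 3 — invert S. det(S) = 6.7·9.3 - (1.15)² = 60.9875.
  S^{-1} = (1/det) · [[d, -b], [-b, a]] = [[0.1525, -0.0189],
 [-0.0189, 0.1099]].

Step 4 — quadratic form (x̄ - mu_0)^T · S^{-1} · (x̄ - mu_0):
  S^{-1} · (x̄ - mu_0) = (0.1566, 0.1312),
  (x̄ - mu_0)^T · [...] = (1.2)·(0.1566) + (1.4)·(0.1312) = 0.3716.

Step 5 — scale by n: T² = 5 · 0.3716 = 1.8578.

T² ≈ 1.8578


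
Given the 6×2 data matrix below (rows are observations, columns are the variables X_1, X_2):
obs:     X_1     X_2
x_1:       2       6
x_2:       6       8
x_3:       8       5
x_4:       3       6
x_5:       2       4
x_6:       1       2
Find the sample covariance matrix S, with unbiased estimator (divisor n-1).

Step 1 — column means:
  mean(X_1) = (2 + 6 + 8 + 3 + 2 + 1) / 6 = 22/6 = 3.6667
  mean(X_2) = (6 + 8 + 5 + 6 + 4 + 2) / 6 = 31/6 = 5.1667

Step 2 — sample covariance S[i,j] = (1/(n-1)) · Σ_k (x_{k,i} - mean_i) · (x_{k,j} - mean_j), with n-1 = 5.
  S[X_1,X_1] = ((-1.6667)·(-1.6667) + (2.3333)·(2.3333) + (4.3333)·(4.3333) + (-0.6667)·(-0.6667) + (-1.6667)·(-1.6667) + (-2.6667)·(-2.6667)) / 5 = 37.3333/5 = 7.4667
  S[X_1,X_2] = ((-1.6667)·(0.8333) + (2.3333)·(2.8333) + (4.3333)·(-0.1667) + (-0.6667)·(0.8333) + (-1.6667)·(-1.1667) + (-2.6667)·(-3.1667)) / 5 = 14.3333/5 = 2.8667
  S[X_2,X_2] = ((0.8333)·(0.8333) + (2.8333)·(2.8333) + (-0.1667)·(-0.1667) + (0.8333)·(0.8333) + (-1.1667)·(-1.1667) + (-3.1667)·(-3.1667)) / 5 = 20.8333/5 = 4.1667

S is symmetric (S[j,i] = S[i,j]). Assembling:

S = [[7.4667, 2.8667],
 [2.8667, 4.1667]]


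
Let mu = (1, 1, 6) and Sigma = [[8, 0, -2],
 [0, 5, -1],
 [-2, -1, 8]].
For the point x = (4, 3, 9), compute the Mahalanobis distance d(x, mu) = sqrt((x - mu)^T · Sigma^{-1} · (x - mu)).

Step 1 — centre the observation: (x - mu) = (3, 2, 3).

Step 2 — invert Sigma (cofactor / det for 3×3, or solve directly):
  Sigma^{-1} = [[0.1336, 0.0068, 0.0342],
 [0.0068, 0.2055, 0.0274],
 [0.0342, 0.0274, 0.137]].

Step 3 — form the quadratic (x - mu)^T · Sigma^{-1} · (x - mu):
  Sigma^{-1} · (x - mu) = (0.5171, 0.5137, 0.5685).
  (x - mu)^T · [Sigma^{-1} · (x - mu)] = (3)·(0.5171) + (2)·(0.5137) + (3)·(0.5685) = 4.2842.

Step 4 — take square root: d = √(4.2842) ≈ 2.0698.

d(x, mu) = √(4.2842) ≈ 2.0698


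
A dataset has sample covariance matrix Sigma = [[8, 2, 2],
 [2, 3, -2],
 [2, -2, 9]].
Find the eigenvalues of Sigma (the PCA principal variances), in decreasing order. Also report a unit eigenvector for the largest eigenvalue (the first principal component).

Step 1 — characteristic polynomial p(λ) = det(λI - Sigma) = λ³ - tr·λ² + c_1·λ - det, where tr = trace, c_1 = sum of the principal 2×2 minors, det = det(Sigma):
  tr = 8 + 3 + 9 = 20,
  c_1 = (8·3 - (2)²) + (8·9 - (2)²) + (3·9 - (-2)²) = 20 + 68 + 23 = 111,
  det = 8·(3·9 - (-2)²) - (2)·((2)·9 - (-2)·(2)) + (2)·((2)·(-2) - 3·(2)) = 8·(23) - (2)·(22) + (2)·(-10) = 120.
  So p(λ) = λ³ - 20λ² + 111λ - 120.
Step 2 — look for an integer root (rational root theorem: any rational root is an integer divisor of 120). Testing λ = 8:
  p(8) = 512 - 1280 + 888 - 120 = 0  ✓
  Dividing out (λ - 8): p(λ) = (λ - 8)(λ² - 12λ + 15).
Step 3 — remaining eigenvalues from the quadratic λ² - 12λ + 15 = 0:
  Δ = 12² - 4·15 = 144 - 60 = 84,  λ = (12 ± √84)/2 = (12 ± 9.1652)/2 ≈ 10.5826 or 1.4174.
  Sorted: λ_1 = 10.5826,  λ_2 = 8,  λ_3 = 1.4174  (check: sum = 20 = tr ✓).

Step 4 — unit eigenvector for λ_1 ≈ 10.5826: v spans the null space of (Sigma - λ_1 I), whose rows are
  r_1 = (-2.5826, 2, 2),  r_2 = (2, -7.5826, -2),  r_3 = (2, -2, -1.5826).
  v is orthogonal to every row, so take v ∝ r_1 × r_2 = ((2)·(-2) - (2)·(-7.5826), (2)·(2) - (-2.5826)·(-2), (-2.5826)·(-7.5826) - (2)·(2)) ≈ (11.1652, -1.1652, 15.5826).
  Let u = (11.1652, -1.1652, 15.5826).
  ||u|| = √((11.1652)² + (-1.1652)² + (15.5826)²) = √(368.8348) ≈ 19.2051,  v_1 = u/||u|| ≈ (0.5814, -0.0607, 0.8114) (||v_1|| = 1).

λ_1 = 10.5826,  λ_2 = 8,  λ_3 = 1.4174;  v_1 ≈ (0.5814, -0.0607, 0.8114)


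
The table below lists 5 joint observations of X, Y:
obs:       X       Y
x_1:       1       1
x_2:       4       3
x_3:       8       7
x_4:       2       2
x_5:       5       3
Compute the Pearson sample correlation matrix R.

Step 1 — column means:
  mean(X) = (1 + 4 + 8 + 2 + 5) / 5 = 20/5 = 4
  mean(Y) = (1 + 3 + 7 + 2 + 3) / 5 = 16/5 = 3.2

Step 2 — sample variances and covariances s[i,j] = (1/(n-1)) · Σ_k (x_{k,i} - mean_i) · (x_{k,j} - mean_j), with n-1 = 4:
  s[X,X] = ((-3)·(-3) + (0)·(0) + (4)·(4) + (-2)·(-2) + (1)·(1)) / 4 = 30/4 = 7.5
  s[X,Y] = ((-3)·(-2.2) + (0)·(-0.2) + (4)·(3.8) + (-2)·(-1.2) + (1)·(-0.2)) / 4 = 24/4 = 6
  s[Y,Y] = ((-2.2)·(-2.2) + (-0.2)·(-0.2) + (3.8)·(3.8) + (-1.2)·(-1.2) + (-0.2)·(-0.2)) / 4 = 20.8/4 = 5.2
  Sample standard deviations s_i = √(s[i,i]):
  s(X) = √(7.5) = 2.7386
  s(Y) = √(5.2) = 2.2804

Step 3 — r_{ij} = s_{ij} / (s_i · s_j):
  r[X,X] = 1 (diagonal).
  r[X,Y] = 6 / (2.7386 · 2.2804) = 6 / 6.245 = 0.9608
  r[Y,Y] = 1 (diagonal).

R is symmetric with unit diagonal. Assembling:

R = [[1, 0.9608],
 [0.9608, 1]]


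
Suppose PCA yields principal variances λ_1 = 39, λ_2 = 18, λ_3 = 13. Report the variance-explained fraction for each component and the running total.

Step 1 — total variance = trace(Sigma) = Σ λ_i = 39 + 18 + 13 = 70.

Step 2 — fraction explained by component i = λ_i / Σ λ:
  PC1: 39/70 = 0.5571
  PC2: 18/70 = 0.2571
  PC3: 13/70 = 0.1857

Step 3 — cumulative fraction after k components = (λ_1 + ... + λ_k) / Σ λ:
  k = 1: 39/70 = 0.5571
  k = 2: (39 + 18)/70 = 57/70 = 0.8143
  k = 3: (39 + 18 + 13)/70 = 70/70 = 1

Summary (fraction, with percent):

explained: PC1 0.5571 (55.71%), PC2 0.2571 (25.71%), PC3 0.1857 (18.57%);  cumulative: 0.5571, 0.8143, 1


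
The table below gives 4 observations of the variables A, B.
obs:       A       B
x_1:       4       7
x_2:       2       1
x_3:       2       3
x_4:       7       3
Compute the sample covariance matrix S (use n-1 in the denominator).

Step 1 — column means:
  mean(A) = (4 + 2 + 2 + 7) / 4 = 15/4 = 3.75
  mean(B) = (7 + 1 + 3 + 3) / 4 = 14/4 = 3.5

Step 2 — sample covariance S[i,j] = (1/(n-1)) · Σ_k (x_{k,i} - mean_i) · (x_{k,j} - mean_j), with n-1 = 3.
  S[A,A] = ((0.25)·(0.25) + (-1.75)·(-1.75) + (-1.75)·(-1.75) + (3.25)·(3.25)) / 3 = 16.75/3 = 5.5833
  S[A,B] = ((0.25)·(3.5) + (-1.75)·(-2.5) + (-1.75)·(-0.5) + (3.25)·(-0.5)) / 3 = 4.5/3 = 1.5
  S[B,B] = ((3.5)·(3.5) + (-2.5)·(-2.5) + (-0.5)·(-0.5) + (-0.5)·(-0.5)) / 3 = 19/3 = 6.3333

S is symmetric (S[j,i] = S[i,j]). Assembling:

S = [[5.5833, 1.5],
 [1.5, 6.3333]]


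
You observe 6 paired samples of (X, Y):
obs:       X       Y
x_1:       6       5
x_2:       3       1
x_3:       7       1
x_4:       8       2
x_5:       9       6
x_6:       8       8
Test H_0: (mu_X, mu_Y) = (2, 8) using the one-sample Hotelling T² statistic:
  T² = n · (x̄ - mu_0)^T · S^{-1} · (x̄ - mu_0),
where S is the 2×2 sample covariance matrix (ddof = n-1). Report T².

Step 1 — sample mean vector:
  mean(X) = (6 + 3 + 7 + 8 + 9 + 8) / 6 = 41/6 = 6.8333
  mean(Y) = (5 + 1 + 1 + 2 + 6 + 8) / 6 = 23/6 = 3.8333
  x̄ = (6.8333, 3.8333),  deviation x̄ - mu_0 = (6.8333, 3.8333) - (2, 8) = (4.8333, -4.1667).

Step 2 — sample covariance matrix, S[i,j] = (1/(n-1)) · Σ_k (x_{k,i} - mean_i) · (x_{k,j} - mean_j), divisor n-1 = 5:
  S[X,X] = ((-0.8333)·(-0.8333) + (-3.8333)·(-3.8333) + (0.1667)·(0.1667) + (1.1667)·(1.1667) + (2.1667)·(2.1667) + (1.1667)·(1.1667)) / 5 = 22.8333/5 = 4.5667
  S[X,Y] = ((-0.8333)·(1.1667) + (-3.8333)·(-2.8333) + (0.1667)·(-2.8333) + (1.1667)·(-1.8333) + (2.1667)·(2.1667) + (1.1667)·(4.1667)) / 5 = 16.8333/5 = 3.3667
  S[Y,Y] = ((1.1667)·(1.1667) + (-2.8333)·(-2.8333) + (-2.8333)·(-2.8333) + (-1.8333)·(-1.8333) + (2.1667)·(2.1667) + (4.1667)·(4.1667)) / 5 = 42.8333/5 = 8.5667
  S = [[4.5667, 3.3667],
 [3.3667, 8.5667]].

Step 3 — invert S. det(S) = 4.5667·8.5667 - (3.3667)² = 27.7867.
  S^{-1} = (1/det) · [[d, -b], [-b, a]] = [[0.3083, -0.1212],
 [-0.1212, 0.1643]].

Step 4 — quadratic form (x̄ - mu_0)^T · S^{-1} · (x̄ - mu_0):
  S^{-1} · (x̄ - mu_0) = (1.995, -1.2704),
  (x̄ - mu_0)^T · [...] = (4.8333)·(1.995) + (-4.1667)·(-1.2704) = 14.9356.

Step 5 — scale by n: T² = 6 · 14.9356 = 89.6137.

T² ≈ 89.6137


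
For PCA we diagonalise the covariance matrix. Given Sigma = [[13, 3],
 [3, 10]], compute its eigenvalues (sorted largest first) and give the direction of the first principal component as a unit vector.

Step 1 — characteristic polynomial of 2×2 Sigma:
  det(Sigma - λI) = λ² - trace · λ + det = 0.
  trace = 13 + 10 = 23, det = 13·10 - (3)² = 121.
Step 2 — discriminant:
  Δ = trace² - 4·det = 529 - 484 = 45.
Step 3 — eigenvalues:
  λ = (trace ± √Δ)/2 = (23 ± 6.7082)/2,
  λ_1 = 14.8541,  λ_2 = 8.1459.

Step 4 — unit eigenvector for λ_1: solve (Sigma - λ_1 I)v = 0. First row:
  (13 - 14.8541)·v_x + (3)·v_y = 0, i.e. (-1.8541)·v_x + (3)·v_y = 0,
  so v ∝ (b, λ_1 - a) = (3, 1.8541) = u.
  ||u|| = √((3)² + (1.8541)²) = √(12.4377) ≈ 3.5267,
  v_1 = u/||u|| ≈ (0.8507, 0.5257) (||v_1|| = 1).

λ_1 = 14.8541,  λ_2 = 8.1459;  v_1 ≈ (0.8507, 0.5257)


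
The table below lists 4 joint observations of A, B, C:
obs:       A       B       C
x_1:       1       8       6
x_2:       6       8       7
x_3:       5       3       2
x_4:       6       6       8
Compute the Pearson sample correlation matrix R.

Step 1 — column means:
  mean(A) = (1 + 6 + 5 + 6) / 4 = 18/4 = 4.5
  mean(B) = (8 + 8 + 3 + 6) / 4 = 25/4 = 6.25
  mean(C) = (6 + 7 + 2 + 8) / 4 = 23/4 = 5.75

Step 2 — sample variances and covariances s[i,j] = (1/(n-1)) · Σ_k (x_{k,i} - mean_i) · (x_{k,j} - mean_j), with n-1 = 3:
  s[A,A] = ((-3.5)·(-3.5) + (1.5)·(1.5) + (0.5)·(0.5) + (1.5)·(1.5)) / 3 = 17/3 = 5.6667
  s[A,B] = ((-3.5)·(1.75) + (1.5)·(1.75) + (0.5)·(-3.25) + (1.5)·(-0.25)) / 3 = -5.5/3 = -1.8333
  s[A,C] = ((-3.5)·(0.25) + (1.5)·(1.25) + (0.5)·(-3.75) + (1.5)·(2.25)) / 3 = 2.5/3 = 0.8333
  s[B,B] = ((1.75)·(1.75) + (1.75)·(1.75) + (-3.25)·(-3.25) + (-0.25)·(-0.25)) / 3 = 16.75/3 = 5.5833
  s[B,C] = ((1.75)·(0.25) + (1.75)·(1.25) + (-3.25)·(-3.75) + (-0.25)·(2.25)) / 3 = 14.25/3 = 4.75
  s[C,C] = ((0.25)·(0.25) + (1.25)·(1.25) + (-3.75)·(-3.75) + (2.25)·(2.25)) / 3 = 20.75/3 = 6.9167
  Sample standard deviations s_i = √(s[i,i]):
  s(A) = √(5.6667) = 2.3805
  s(B) = √(5.5833) = 2.3629
  s(C) = √(6.9167) = 2.63

Step 3 — r_{ij} = s_{ij} / (s_i · s_j):
  r[A,A] = 1 (diagonal).
  r[A,B] = -1.8333 / (2.3805 · 2.3629) = -1.8333 / 5.6248 = -0.3259
  r[A,C] = 0.8333 / (2.3805 · 2.63) = 0.8333 / 6.2605 = 0.1331
  r[B,B] = 1 (diagonal).
  r[B,C] = 4.75 / (2.3629 · 2.63) = 4.75 / 6.2143 = 0.7644
  r[C,C] = 1 (diagonal).

R is symmetric with unit diagonal. Assembling:

R = [[1, -0.3259, 0.1331],
 [-0.3259, 1, 0.7644],
 [0.1331, 0.7644, 1]]


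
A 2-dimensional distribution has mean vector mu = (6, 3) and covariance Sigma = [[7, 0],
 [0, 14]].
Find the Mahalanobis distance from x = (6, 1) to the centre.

Step 1 — centre the observation: (x - mu) = (0, -2).

Step 2 — invert Sigma. det(Sigma) = 7·14 - (0)² = 98.
  Sigma^{-1} = (1/det) · [[d, -b], [-b, a]] = [[0.1429, 0],
 [0, 0.0714]].

Step 3 — form the quadratic (x - mu)^T · Sigma^{-1} · (x - mu):
  Sigma^{-1} · (x - mu) = (0, -0.1429).
  (x - mu)^T · [Sigma^{-1} · (x - mu)] = (0)·(0) + (-2)·(-0.1429) = 0.2857.

Step 4 — take square root: d = √(0.2857) ≈ 0.5345.

d(x, mu) = √(0.2857) ≈ 0.5345


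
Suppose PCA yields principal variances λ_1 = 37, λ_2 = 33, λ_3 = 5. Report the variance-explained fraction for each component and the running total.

Step 1 — total variance = trace(Sigma) = Σ λ_i = 37 + 33 + 5 = 75.

Step 2 — fraction explained by component i = λ_i / Σ λ:
  PC1: 37/75 = 0.4933
  PC2: 33/75 = 0.44
  PC3: 5/75 = 0.0667

Step 3 — cumulative fraction after k components = (λ_1 + ... + λ_k) / Σ λ:
  k = 1: 37/75 = 0.4933
  k = 2: (37 + 33)/75 = 70/75 = 0.9333
  k = 3: (37 + 33 + 5)/75 = 75/75 = 1

Summary (fraction, with percent):

explained: PC1 0.4933 (49.33%), PC2 0.44 (44%), PC3 0.0667 (6.67%);  cumulative: 0.4933, 0.9333, 1


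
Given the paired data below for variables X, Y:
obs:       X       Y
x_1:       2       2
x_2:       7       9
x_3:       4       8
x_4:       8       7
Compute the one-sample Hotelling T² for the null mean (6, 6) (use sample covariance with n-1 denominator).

Step 1 — sample mean vector:
  mean(X) = (2 + 7 + 4 + 8) / 4 = 21/4 = 5.25
  mean(Y) = (2 + 9 + 8 + 7) / 4 = 26/4 = 6.5
  x̄ = (5.25, 6.5),  deviation x̄ - mu_0 = (5.25, 6.5) - (6, 6) = (-0.75, 0.5).

Step 2 — sample covariance matrix, S[i,j] = (1/(n-1)) · Σ_k (x_{k,i} - mean_i) · (x_{k,j} - mean_j), divisor n-1 = 3:
  S[X,X] = ((-3.25)·(-3.25) + (1.75)·(1.75) + (-1.25)·(-1.25) + (2.75)·(2.75)) / 3 = 22.75/3 = 7.5833
  S[X,Y] = ((-3.25)·(-4.5) + (1.75)·(2.5) + (-1.25)·(1.5) + (2.75)·(0.5)) / 3 = 18.5/3 = 6.1667
  S[Y,Y] = ((-4.5)·(-4.5) + (2.5)·(2.5) + (1.5)·(1.5) + (0.5)·(0.5)) / 3 = 29/3 = 9.6667
  S = [[7.5833, 6.1667],
 [6.1667, 9.6667]].

Step 3 — invert S. det(S) = 7.5833·9.6667 - (6.1667)² = 35.2778.
  S^{-1} = (1/det) · [[d, -b], [-b, a]] = [[0.274, -0.1748],
 [-0.1748, 0.215]].

Step 4 — quadratic form (x̄ - mu_0)^T · S^{-1} · (x̄ - mu_0):
  S^{-1} · (x̄ - mu_0) = (-0.2929, 0.2386),
  (x̄ - mu_0)^T · [...] = (-0.75)·(-0.2929) + (0.5)·(0.2386) = 0.339.

Step 5 — scale by n: T² = 4 · 0.339 = 1.3559.

T² ≈ 1.3559


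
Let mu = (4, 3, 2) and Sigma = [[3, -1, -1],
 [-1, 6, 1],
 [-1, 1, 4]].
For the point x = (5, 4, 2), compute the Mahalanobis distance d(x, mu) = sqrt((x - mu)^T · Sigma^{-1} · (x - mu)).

Step 1 — centre the observation: (x - mu) = (1, 1, 0).

Step 2 — invert Sigma (cofactor / det for 3×3, or solve directly):
  Sigma^{-1} = [[0.377, 0.0492, 0.082],
 [0.0492, 0.1803, -0.0328],
 [0.082, -0.0328, 0.2787]].

Step 3 — form the quadratic (x - mu)^T · Sigma^{-1} · (x - mu):
  Sigma^{-1} · (x - mu) = (0.4262, 0.2295, 0.0492).
  (x - mu)^T · [Sigma^{-1} · (x - mu)] = (1)·(0.4262) + (1)·(0.2295) + (0)·(0.0492) = 0.6557.

Step 4 — take square root: d = √(0.6557) ≈ 0.8098.

d(x, mu) = √(0.6557) ≈ 0.8098


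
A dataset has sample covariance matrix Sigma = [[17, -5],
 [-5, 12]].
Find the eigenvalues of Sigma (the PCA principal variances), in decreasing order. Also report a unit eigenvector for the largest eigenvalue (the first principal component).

Step 1 — characteristic polynomial of 2×2 Sigma:
  det(Sigma - λI) = λ² - trace · λ + det = 0.
  trace = 17 + 12 = 29, det = 17·12 - (-5)² = 179.
Step 2 — discriminant:
  Δ = trace² - 4·det = 841 - 716 = 125.
Step 3 — eigenvalues:
  λ = (trace ± √Δ)/2 = (29 ± 11.1803)/2,
  λ_1 = 20.0902,  λ_2 = 8.9098.

Step 4 — unit eigenvector for λ_1: solve (Sigma - λ_1 I)v = 0. First row:
  (17 - 20.0902)·v_x + (-5)·v_y = 0, i.e. (-3.0902)·v_x + (-5)·v_y = 0,
  so v ∝ (b, λ_1 - a) = (-5, 3.0902); multiply by -1 so the first entry is positive: u = (5, -3.0902).
  ||u|| = √((5)² + (-3.0902)²) = √(34.5492) ≈ 5.8779,
  v_1 = u/||u|| ≈ (0.8507, -0.5257) (||v_1|| = 1).

λ_1 = 20.0902,  λ_2 = 8.9098;  v_1 ≈ (0.8507, -0.5257)


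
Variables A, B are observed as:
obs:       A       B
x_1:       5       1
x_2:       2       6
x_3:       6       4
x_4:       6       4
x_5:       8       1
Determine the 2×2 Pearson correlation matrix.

Step 1 — column means:
  mean(A) = (5 + 2 + 6 + 6 + 8) / 5 = 27/5 = 5.4
  mean(B) = (1 + 6 + 4 + 4 + 1) / 5 = 16/5 = 3.2

Step 2 — sample variances and covariances s[i,j] = (1/(n-1)) · Σ_k (x_{k,i} - mean_i) · (x_{k,j} - mean_j), with n-1 = 4:
  s[A,A] = ((-0.4)·(-0.4) + (-3.4)·(-3.4) + (0.6)·(0.6) + (0.6)·(0.6) + (2.6)·(2.6)) / 4 = 19.2/4 = 4.8
  s[A,B] = ((-0.4)·(-2.2) + (-3.4)·(2.8) + (0.6)·(0.8) + (0.6)·(0.8) + (2.6)·(-2.2)) / 4 = -13.4/4 = -3.35
  s[B,B] = ((-2.2)·(-2.2) + (2.8)·(2.8) + (0.8)·(0.8) + (0.8)·(0.8) + (-2.2)·(-2.2)) / 4 = 18.8/4 = 4.7
  Sample standard deviations s_i = √(s[i,i]):
  s(A) = √(4.8) = 2.1909
  s(B) = √(4.7) = 2.1679

Step 3 — r_{ij} = s_{ij} / (s_i · s_j):
  r[A,A] = 1 (diagonal).
  r[A,B] = -3.35 / (2.1909 · 2.1679) = -3.35 / 4.7497 = -0.7053
  r[B,B] = 1 (diagonal).

R is symmetric with unit diagonal. Assembling:

R = [[1, -0.7053],
 [-0.7053, 1]]


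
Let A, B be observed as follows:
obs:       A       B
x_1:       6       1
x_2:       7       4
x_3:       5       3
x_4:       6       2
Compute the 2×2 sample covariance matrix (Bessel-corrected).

Step 1 — column means:
  mean(A) = (6 + 7 + 5 + 6) / 4 = 24/4 = 6
  mean(B) = (1 + 4 + 3 + 2) / 4 = 10/4 = 2.5

Step 2 — sample covariance S[i,j] = (1/(n-1)) · Σ_k (x_{k,i} - mean_i) · (x_{k,j} - mean_j), with n-1 = 3.
  S[A,A] = ((0)·(0) + (1)·(1) + (-1)·(-1) + (0)·(0)) / 3 = 2/3 = 0.6667
  S[A,B] = ((0)·(-1.5) + (1)·(1.5) + (-1)·(0.5) + (0)·(-0.5)) / 3 = 1/3 = 0.3333
  S[B,B] = ((-1.5)·(-1.5) + (1.5)·(1.5) + (0.5)·(0.5) + (-0.5)·(-0.5)) / 3 = 5/3 = 1.6667

S is symmetric (S[j,i] = S[i,j]). Assembling:

S = [[0.6667, 0.3333],
 [0.3333, 1.6667]]


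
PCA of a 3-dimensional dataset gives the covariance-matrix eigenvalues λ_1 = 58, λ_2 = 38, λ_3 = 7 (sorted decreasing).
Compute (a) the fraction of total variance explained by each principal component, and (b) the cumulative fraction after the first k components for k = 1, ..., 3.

Step 1 — total variance = trace(Sigma) = Σ λ_i = 58 + 38 + 7 = 103.

Step 2 — fraction explained by component i = λ_i / Σ λ:
  PC1: 58/103 = 0.5631
  PC2: 38/103 = 0.3689
  PC3: 7/103 = 0.068

Step 3 — cumulative fraction after k components = (λ_1 + ... + λ_k) / Σ λ:
  k = 1: 58/103 = 0.5631
  k = 2: (58 + 38)/103 = 96/103 = 0.932
  k = 3: (58 + 38 + 7)/103 = 103/103 = 1

Summary (fraction, with percent):

explained: PC1 0.5631 (56.31%), PC2 0.3689 (36.89%), PC3 0.068 (6.8%);  cumulative: 0.5631, 0.932, 1


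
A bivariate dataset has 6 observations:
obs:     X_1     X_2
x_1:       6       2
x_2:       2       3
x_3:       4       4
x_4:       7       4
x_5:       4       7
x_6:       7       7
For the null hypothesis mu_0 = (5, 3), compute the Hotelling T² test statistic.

Step 1 — sample mean vector:
  mean(X_1) = (6 + 2 + 4 + 7 + 4 + 7) / 6 = 30/6 = 5
  mean(X_2) = (2 + 3 + 4 + 4 + 7 + 7) / 6 = 27/6 = 4.5
  x̄ = (5, 4.5),  deviation x̄ - mu_0 = (5, 4.5) - (5, 3) = (0, 1.5).

Step 2 — sample covariance matrix, S[i,j] = (1/(n-1)) · Σ_k (x_{k,i} - mean_i) · (x_{k,j} - mean_j), divisor n-1 = 5:
  S[X_1,X_1] = ((1)·(1) + (-3)·(-3) + (-1)·(-1) + (2)·(2) + (-1)·(-1) + (2)·(2)) / 5 = 20/5 = 4
  S[X_1,X_2] = ((1)·(-2.5) + (-3)·(-1.5) + (-1)·(-0.5) + (2)·(-0.5) + (-1)·(2.5) + (2)·(2.5)) / 5 = 4/5 = 0.8
  S[X_2,X_2] = ((-2.5)·(-2.5) + (-1.5)·(-1.5) + (-0.5)·(-0.5) + (-0.5)·(-0.5) + (2.5)·(2.5) + (2.5)·(2.5)) / 5 = 21.5/5 = 4.3
  S = [[4, 0.8],
 [0.8, 4.3]].

Step 3 — invert S. det(S) = 4·4.3 - (0.8)² = 16.56.
  S^{-1} = (1/det) · [[d, -b], [-b, a]] = [[0.2597, -0.0483],
 [-0.0483, 0.2415]].

Step 4 — quadratic form (x̄ - mu_0)^T · S^{-1} · (x̄ - mu_0):
  S^{-1} · (x̄ - mu_0) = (-0.0725, 0.3623),
  (x̄ - mu_0)^T · [...] = (0)·(-0.0725) + (1.5)·(0.3623) = 0.5435.

Step 5 — scale by n: T² = 6 · 0.5435 = 3.2609.

T² ≈ 3.2609


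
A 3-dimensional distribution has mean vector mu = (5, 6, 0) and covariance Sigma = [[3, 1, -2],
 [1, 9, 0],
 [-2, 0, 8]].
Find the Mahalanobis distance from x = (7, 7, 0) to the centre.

Step 1 — centre the observation: (x - mu) = (2, 1, 0).

Step 2 — invert Sigma (cofactor / det for 3×3, or solve directly):
  Sigma^{-1} = [[0.4186, -0.0465, 0.1047],
 [-0.0465, 0.1163, -0.0116],
 [0.1047, -0.0116, 0.1512]].

Step 3 — form the quadratic (x - mu)^T · Sigma^{-1} · (x - mu):
  Sigma^{-1} · (x - mu) = (0.7907, 0.0233, 0.1977).
  (x - mu)^T · [Sigma^{-1} · (x - mu)] = (2)·(0.7907) + (1)·(0.0233) + (0)·(0.1977) = 1.6047.

Step 4 — take square root: d = √(1.6047) ≈ 1.2667.

d(x, mu) = √(1.6047) ≈ 1.2667


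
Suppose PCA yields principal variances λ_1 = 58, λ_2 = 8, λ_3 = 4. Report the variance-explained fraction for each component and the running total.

Step 1 — total variance = trace(Sigma) = Σ λ_i = 58 + 8 + 4 = 70.

Step 2 — fraction explained by component i = λ_i / Σ λ:
  PC1: 58/70 = 0.8286
  PC2: 8/70 = 0.1143
  PC3: 4/70 = 0.0571

Step 3 — cumulative fraction after k components = (λ_1 + ... + λ_k) / Σ λ:
  k = 1: 58/70 = 0.8286
  k = 2: (58 + 8)/70 = 66/70 = 0.9429
  k = 3: (58 + 8 + 4)/70 = 70/70 = 1

Summary (fraction, with percent):

explained: PC1 0.8286 (82.86%), PC2 0.1143 (11.43%), PC3 0.0571 (5.71%);  cumulative: 0.8286, 0.9429, 1


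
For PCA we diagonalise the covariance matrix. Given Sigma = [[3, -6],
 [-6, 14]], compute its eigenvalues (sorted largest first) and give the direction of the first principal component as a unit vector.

Step 1 — characteristic polynomial of 2×2 Sigma:
  det(Sigma - λI) = λ² - trace · λ + det = 0.
  trace = 3 + 14 = 17, det = 3·14 - (-6)² = 6.
Step 2 — discriminant:
  Δ = trace² - 4·det = 289 - 24 = 265.
Step 3 — eigenvalues:
  λ = (trace ± √Δ)/2 = (17 ± 16.2788)/2,
  λ_1 = 16.6394,  λ_2 = 0.3606.

Step 4 — unit eigenvector for λ_1: solve (Sigma - λ_1 I)v = 0. First row:
  (3 - 16.6394)·v_x + (-6)·v_y = 0, i.e. (-13.6394)·v_x + (-6)·v_y = 0,
  so v ∝ (b, λ_1 - a) = (-6, 13.6394); multiply by -1 so the first entry is positive: u = (6, -13.6394).
  ||u|| = √((6)² + (-13.6394)²) = √(222.0335) ≈ 14.9008,
  v_1 = u/||u|| ≈ (0.4027, -0.9153) (||v_1|| = 1).

λ_1 = 16.6394,  λ_2 = 0.3606;  v_1 ≈ (0.4027, -0.9153)


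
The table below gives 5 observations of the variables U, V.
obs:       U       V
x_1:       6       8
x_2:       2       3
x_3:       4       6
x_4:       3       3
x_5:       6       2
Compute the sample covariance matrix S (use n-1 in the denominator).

Step 1 — column means:
  mean(U) = (6 + 2 + 4 + 3 + 6) / 5 = 21/5 = 4.2
  mean(V) = (8 + 3 + 6 + 3 + 2) / 5 = 22/5 = 4.4

Step 2 — sample covariance S[i,j] = (1/(n-1)) · Σ_k (x_{k,i} - mean_i) · (x_{k,j} - mean_j), with n-1 = 4.
  S[U,U] = ((1.8)·(1.8) + (-2.2)·(-2.2) + (-0.2)·(-0.2) + (-1.2)·(-1.2) + (1.8)·(1.8)) / 4 = 12.8/4 = 3.2
  S[U,V] = ((1.8)·(3.6) + (-2.2)·(-1.4) + (-0.2)·(1.6) + (-1.2)·(-1.4) + (1.8)·(-2.4)) / 4 = 6.6/4 = 1.65
  S[V,V] = ((3.6)·(3.6) + (-1.4)·(-1.4) + (1.6)·(1.6) + (-1.4)·(-1.4) + (-2.4)·(-2.4)) / 4 = 25.2/4 = 6.3

S is symmetric (S[j,i] = S[i,j]). Assembling:

S = [[3.2, 1.65],
 [1.65, 6.3]]


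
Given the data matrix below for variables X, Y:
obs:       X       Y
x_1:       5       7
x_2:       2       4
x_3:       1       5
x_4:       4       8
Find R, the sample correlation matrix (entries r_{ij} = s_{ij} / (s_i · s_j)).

Step 1 — column means:
  mean(X) = (5 + 2 + 1 + 4) / 4 = 12/4 = 3
  mean(Y) = (7 + 4 + 5 + 8) / 4 = 24/4 = 6

Step 2 — sample variances and covariances s[i,j] = (1/(n-1)) · Σ_k (x_{k,i} - mean_i) · (x_{k,j} - mean_j), with n-1 = 3:
  s[X,X] = ((2)·(2) + (-1)·(-1) + (-2)·(-2) + (1)·(1)) / 3 = 10/3 = 3.3333
  s[X,Y] = ((2)·(1) + (-1)·(-2) + (-2)·(-1) + (1)·(2)) / 3 = 8/3 = 2.6667
  s[Y,Y] = ((1)·(1) + (-2)·(-2) + (-1)·(-1) + (2)·(2)) / 3 = 10/3 = 3.3333
  Sample standard deviations s_i = √(s[i,i]):
  s(X) = √(3.3333) = 1.8257
  s(Y) = √(3.3333) = 1.8257

Step 3 — r_{ij} = s_{ij} / (s_i · s_j):
  r[X,X] = 1 (diagonal).
  r[X,Y] = 2.6667 / (1.8257 · 1.8257) = 2.6667 / 3.3333 = 0.8
  r[Y,Y] = 1 (diagonal).

R is symmetric with unit diagonal. Assembling:

R = [[1, 0.8],
 [0.8, 1]]


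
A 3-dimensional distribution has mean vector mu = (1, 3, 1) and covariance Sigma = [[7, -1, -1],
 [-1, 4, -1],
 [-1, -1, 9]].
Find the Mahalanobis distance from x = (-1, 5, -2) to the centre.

Step 1 — centre the observation: (x - mu) = (-2, 2, -3).

Step 2 — invert Sigma (cofactor / det for 3×3, or solve directly):
  Sigma^{-1} = [[0.1522, 0.0435, 0.0217],
 [0.0435, 0.2696, 0.0348],
 [0.0217, 0.0348, 0.1174]].

Step 3 — form the quadratic (x - mu)^T · Sigma^{-1} · (x - mu):
  Sigma^{-1} · (x - mu) = (-0.2826, 0.3478, -0.3261).
  (x - mu)^T · [Sigma^{-1} · (x - mu)] = (-2)·(-0.2826) + (2)·(0.3478) + (-3)·(-0.3261) = 2.2391.

Step 4 — take square root: d = √(2.2391) ≈ 1.4964.

d(x, mu) = √(2.2391) ≈ 1.4964


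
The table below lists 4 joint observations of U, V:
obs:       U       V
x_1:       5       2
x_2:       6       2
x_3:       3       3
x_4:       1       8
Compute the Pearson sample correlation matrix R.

Step 1 — column means:
  mean(U) = (5 + 6 + 3 + 1) / 4 = 15/4 = 3.75
  mean(V) = (2 + 2 + 3 + 8) / 4 = 15/4 = 3.75

Step 2 — sample variances and covariances s[i,j] = (1/(n-1)) · Σ_k (x_{k,i} - mean_i) · (x_{k,j} - mean_j), with n-1 = 3:
  s[U,U] = ((1.25)·(1.25) + (2.25)·(2.25) + (-0.75)·(-0.75) + (-2.75)·(-2.75)) / 3 = 14.75/3 = 4.9167
  s[U,V] = ((1.25)·(-1.75) + (2.25)·(-1.75) + (-0.75)·(-0.75) + (-2.75)·(4.25)) / 3 = -17.25/3 = -5.75
  s[V,V] = ((-1.75)·(-1.75) + (-1.75)·(-1.75) + (-0.75)·(-0.75) + (4.25)·(4.25)) / 3 = 24.75/3 = 8.25
  Sample standard deviations s_i = √(s[i,i]):
  s(U) = √(4.9167) = 2.2174
  s(V) = √(8.25) = 2.8723

Step 3 — r_{ij} = s_{ij} / (s_i · s_j):
  r[U,U] = 1 (diagonal).
  r[U,V] = -5.75 / (2.2174 · 2.8723) = -5.75 / 6.3689 = -0.9028
  r[V,V] = 1 (diagonal).

R is symmetric with unit diagonal. Assembling:

R = [[1, -0.9028],
 [-0.9028, 1]]
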